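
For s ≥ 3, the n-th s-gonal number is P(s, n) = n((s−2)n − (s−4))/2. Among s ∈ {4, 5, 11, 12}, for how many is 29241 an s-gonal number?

2

s = 4: P(4, 171) = 29241. ✓
s = 5: P(5, 139) = 28912 and P(5, 140) = 29330; 29241 is not s-gonal.
s = 11: P(11, 81) = 29241. ✓
s = 12: P(12, 76) = 28576 and P(12, 77) = 29337; 29241 is not s-gonal.
Hits: s ∈ {4, 11} → 2.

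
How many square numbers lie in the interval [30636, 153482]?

The n-th square number is n².
Smallest index with value ≥ 30636: n = 176 (giving 30976).
Largest index with value ≤ 153482: n = 391 (giving 152881).
Indices 176 through 391: 216 terms.

216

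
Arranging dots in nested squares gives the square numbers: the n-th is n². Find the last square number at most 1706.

Solve n² ≤ 1706 for integer n.
n = 41 gives 1681 ≤ 1706, while n = 42 gives 1764 > 1706; so the answer is 1681.

1681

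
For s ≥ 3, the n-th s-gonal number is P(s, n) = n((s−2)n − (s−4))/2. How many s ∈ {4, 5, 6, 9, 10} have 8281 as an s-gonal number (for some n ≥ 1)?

s = 4: P(4, 91) = 8281. ✓
s = 5: P(5, 74) = 8177 and P(5, 75) = 8400; 8281 is not s-gonal.
s = 6: P(6, 64) = 8128 and P(6, 65) = 8385; 8281 is not s-gonal.
s = 9: P(9, 49) = 8281. ✓
s = 10: P(10, 45) = 7965 and P(10, 46) = 8326; 8281 is not s-gonal.
Hits: s ∈ {4, 9} → 2.

2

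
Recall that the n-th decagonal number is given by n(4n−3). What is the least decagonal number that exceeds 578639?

Solve n(4n−3) > 578639 for integer n.
The largest n with value ≤ 578639 is 380 (since 576460 ≤ 578639 < 579501), so the first above is n = 381, value 579501.

579501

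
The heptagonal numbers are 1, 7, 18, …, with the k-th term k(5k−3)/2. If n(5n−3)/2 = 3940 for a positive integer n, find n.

40

Set n(5n−3)/2 = 3940, giving 5n² − 3n − 7880 = 0.
The discriminant is 9 + 40·3940 = 157609, and √157609 = 397.
So n = (3 + 397) / 10 = 400/10 = 40.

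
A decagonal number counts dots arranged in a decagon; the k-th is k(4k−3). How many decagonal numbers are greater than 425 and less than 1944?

12

The n-th decagonal number is n(4n−3).
Smallest index with value > 425: n = 11 (giving 451).
Largest index with value < 1944: n = 22 (giving 1870).
Indices 11 through 22: 12 terms.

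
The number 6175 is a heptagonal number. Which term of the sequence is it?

Set n(5n−3)/2 = 6175, giving 5n² − 3n − 12350 = 0.
So n = (3 + 497) / 10 = 500/10 = 50.
Check: 50·(5·50 − 3)/2 = 6175. ✓

50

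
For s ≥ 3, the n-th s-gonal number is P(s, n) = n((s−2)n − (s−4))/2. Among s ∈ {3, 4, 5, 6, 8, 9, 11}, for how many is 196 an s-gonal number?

2

s = 3: P(3, 19) = 190 and P(3, 20) = 210; 196 is not s-gonal.
s = 4: P(4, 14) = 196. ✓
s = 5: P(5, 11) = 176 and P(5, 12) = 210; 196 is not s-gonal.
s = 6: P(6, 10) = 190 and P(6, 11) = 231; 196 is not s-gonal.
s = 8: P(8, 8) = 176 and P(8, 9) = 225; 196 is not s-gonal.
s = 9: P(9, 7) = 154 and P(9, 8) = 204; 196 is not s-gonal.
s = 11: P(11, 7) = 196. ✓
Hits: s ∈ {4, 11} → 2.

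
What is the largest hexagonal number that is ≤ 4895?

4753

Solve n(2n−1) ≤ 4895 for integer n.
n = 49 gives 4753 ≤ 4895, while n = 50 gives 4950 > 4895; so the answer is 4753.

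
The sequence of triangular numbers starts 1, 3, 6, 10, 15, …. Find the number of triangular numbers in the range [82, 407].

16

The n-th triangular number is n(n+1)/2.
Smallest index with value ≥ 82: n = 13 (giving 91).
Largest index with value ≤ 407: n = 28 (giving 406).
Indices 13 through 28: 16 terms.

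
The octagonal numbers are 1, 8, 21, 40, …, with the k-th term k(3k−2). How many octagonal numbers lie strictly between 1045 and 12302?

45

The n-th octagonal number is n(3n−2).
Smallest index with value > 1045: n = 20 (giving 1160).
Largest index with value < 12302: n = 64 (giving 12160).
Indices 20 through 64: 45 terms.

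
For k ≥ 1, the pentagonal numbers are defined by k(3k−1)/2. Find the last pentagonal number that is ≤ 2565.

Solve n(3n−1)/2 ≤ 2565 for integer n.
n = 41 gives 2501 ≤ 2565, while n = 42 gives 2625 > 2565; so the answer is 2501.

2501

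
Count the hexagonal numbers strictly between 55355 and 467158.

The n-th hexagonal number is n(2n−1).
Smallest index with value > 55355: n = 167 (giving 55611).
Largest index with value < 467158: n = 483 (giving 466095).
Indices 167 through 483: 317 terms.

317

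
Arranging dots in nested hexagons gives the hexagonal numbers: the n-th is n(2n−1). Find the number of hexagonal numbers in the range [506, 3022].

The n-th hexagonal number is n(2n−1).
Smallest index with value ≥ 506: n = 17 (giving 561).
Largest index with value ≤ 3022: n = 39 (giving 3003).
Indices 17 through 39: 23 terms.

23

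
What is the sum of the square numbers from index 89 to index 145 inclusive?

Σ_{i=89}^{145} i² = 1026745 − 231044 = 795701.

795701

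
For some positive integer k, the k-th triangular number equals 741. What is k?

38

Set n(n+1)/2 = 741, giving n² + n − 1482 = 0.
The discriminant is 1 + 8·741 = 5929, and √5929 = 77.
So n = (-1 + 77) / 2 = 76/2 = 38.
Check: 38·39/2 = 741. ✓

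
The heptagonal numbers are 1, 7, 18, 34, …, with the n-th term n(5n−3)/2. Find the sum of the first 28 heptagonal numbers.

Σ i(5i−3)/2 = (5Σi² − 3Σi) / 2 over i = 1..28.
Σi = 406 and Σi² = 7714.
(5·7714 − 3·406) / 2 = 37352/2 = 18676.

18676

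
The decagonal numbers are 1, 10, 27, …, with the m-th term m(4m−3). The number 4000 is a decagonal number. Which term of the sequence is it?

Set n(4n−3) = 4000, giving 4n² − 3n − 4000 = 0.
The discriminant is 9 + 16·4000 = 64009, and √64009 = 253.
So n = (3 + 253) / 8 = 256/8 = 32.

32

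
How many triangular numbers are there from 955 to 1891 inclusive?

18

The n-th triangular number is n(n+1)/2.
Smallest index with value ≥ 955: n = 44 (giving 990).
Largest index with value ≤ 1891: n = 61 (giving 1891).
Indices 44 through 61: 18 terms.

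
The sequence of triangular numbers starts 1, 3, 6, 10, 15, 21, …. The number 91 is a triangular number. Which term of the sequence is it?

13

Set n(n+1)/2 = 91, giving n² + n − 182 = 0.
The discriminant is 1 + 8·91 = 729, and √729 = 27.
So n = (-1 + 27) / 2 = 26/2 = 13.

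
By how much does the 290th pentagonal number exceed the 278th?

10218

290·(3·290 − 1)/2 = 126005 and 278·(3·278 − 1)/2 = 115787.
Difference: 126005 − 115787 = 10218.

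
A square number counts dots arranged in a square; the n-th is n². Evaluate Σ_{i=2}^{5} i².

54

Σ_{i=2}^{5} i² = 55 − 1 = 54.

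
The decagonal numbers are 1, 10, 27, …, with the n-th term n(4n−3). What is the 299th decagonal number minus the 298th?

2385

Consecutive decagonal numbers differ by 8n − 7: here 8·299 − 7 = 2385.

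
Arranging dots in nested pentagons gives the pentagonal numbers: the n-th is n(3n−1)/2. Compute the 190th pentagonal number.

The 190th pentagonal number is n(3n−1)/2 with n = 190.
190·(3·190 − 1)/2 = 190·569/2 = 54055.

54055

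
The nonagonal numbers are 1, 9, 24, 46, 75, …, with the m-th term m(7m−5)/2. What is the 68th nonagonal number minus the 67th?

470

Consecutive nonagonal numbers differ by 7n − 6: here 7·68 − 6 = 470.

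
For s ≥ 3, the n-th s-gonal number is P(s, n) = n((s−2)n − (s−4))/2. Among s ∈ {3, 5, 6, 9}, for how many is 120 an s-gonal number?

2

s = 3: P(3, 15) = 120. ✓
s = 5: P(5, 9) = 117 and P(5, 10) = 145; 120 is not s-gonal.
s = 6: P(6, 8) = 120. ✓
s = 9: P(9, 6) = 111 and P(9, 7) = 154; 120 is not s-gonal.
Hits: s ∈ {3, 6} → 2.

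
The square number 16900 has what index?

We need n² = 16900, so n = √16900 = 130.

130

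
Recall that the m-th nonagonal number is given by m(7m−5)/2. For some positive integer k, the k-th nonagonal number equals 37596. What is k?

Set n(7n−5)/2 = 37596, giving 7n² − 5n − 75192 = 0.
The discriminant is 25 + 56·37596 = 2105401, and √2105401 = 1451.
So n = (5 + 1451) / 14 = 1456/14 = 104.
Check: 104·(7·104 − 5)/2 = 37596. ✓

104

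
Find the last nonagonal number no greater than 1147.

Solve n(7n−5)/2 ≤ 1147 for integer n.
n = 18 gives 1089 ≤ 1147, while n = 19 gives 1216 > 1147; so the answer is 1089.

1089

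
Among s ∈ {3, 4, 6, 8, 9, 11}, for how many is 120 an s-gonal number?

2

s = 3: P(3, 15) = 120. ✓
s = 4: P(4, 10) = 100 and P(4, 11) = 121; 120 is not s-gonal.
s = 6: P(6, 8) = 120. ✓
s = 8: P(8, 6) = 96 and P(8, 7) = 133; 120 is not s-gonal.
s = 9: P(9, 6) = 111 and P(9, 7) = 154; 120 is not s-gonal.
s = 11: P(11, 5) = 95 and P(11, 6) = 141; 120 is not s-gonal.
Hits: s ∈ {3, 6} → 2.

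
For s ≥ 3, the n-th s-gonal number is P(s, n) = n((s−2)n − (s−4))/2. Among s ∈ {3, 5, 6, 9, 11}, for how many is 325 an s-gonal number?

s = 3: P(3, 25) = 325. ✓
s = 5: P(5, 14) = 287 and P(5, 15) = 330; 325 is not s-gonal.
s = 6: P(6, 13) = 325. ✓
s = 9: P(9, 10) = 325. ✓
s = 11: P(11, 8) = 260 and P(11, 9) = 333; 325 is not s-gonal.
Hits: s ∈ {3, 6, 9} → 3.

3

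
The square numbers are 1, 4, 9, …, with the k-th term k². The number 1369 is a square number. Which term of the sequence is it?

37

We need n² = 1369, so n = √1369 = 37.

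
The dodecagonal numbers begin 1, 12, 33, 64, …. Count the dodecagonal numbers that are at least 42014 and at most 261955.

137

The n-th dodecagonal number is n(5n−4).
Smallest index with value ≥ 42014: n = 93 (giving 42873).
Largest index with value ≤ 261955: n = 229 (giving 261289).
Indices 93 through 229: 137 terms.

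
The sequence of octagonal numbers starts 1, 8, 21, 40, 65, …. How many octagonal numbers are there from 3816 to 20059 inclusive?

47

The n-th octagonal number is n(3n−2).
Smallest index with value ≥ 3816: n = 36 (giving 3816).
Largest index with value ≤ 20059: n = 82 (giving 20008).
Indices 36 through 82: 47 terms.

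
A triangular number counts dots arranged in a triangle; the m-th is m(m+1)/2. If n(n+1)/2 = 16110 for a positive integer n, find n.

Set n(n+1)/2 = 16110, giving n² + n − 32220 = 0.
The discriminant is 1 + 8·16110 = 128881, and √128881 = 359.
So n = (-1 + 359) / 2 = 358/2 = 179.

179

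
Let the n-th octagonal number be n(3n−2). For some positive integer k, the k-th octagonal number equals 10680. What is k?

Set n(3n−2) = 10680, giving 3n² − 2n − 10680 = 0.
The discriminant is 4 + 12·10680 = 128164, and √128164 = 358.
So n = (2 + 358) / 6 = 360/6 = 60.

60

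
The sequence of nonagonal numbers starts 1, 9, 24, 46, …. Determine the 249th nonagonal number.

The 249th nonagonal number is n(7n−5)/2 with n = 249.
249·(7·249 − 5)/2 = 249·1738/2 = 249·869 = 216381.

216381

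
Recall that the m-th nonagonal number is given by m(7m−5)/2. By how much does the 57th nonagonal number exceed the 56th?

393

Consecutive nonagonal numbers differ by 7n − 6: here 7·57 − 6 = 393.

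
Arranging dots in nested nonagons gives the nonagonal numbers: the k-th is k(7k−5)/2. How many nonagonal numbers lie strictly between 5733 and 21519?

The n-th nonagonal number is n(7n−5)/2.
Smallest index with value > 5733: n = 41 (giving 5781).
Largest index with value < 21519: n = 78 (giving 21099).
Indices 41 through 78: 38 terms.

38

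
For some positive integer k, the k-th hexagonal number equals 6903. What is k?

Set n(2n−1) = 6903, giving 2n² − n − 6903 = 0.
The discriminant is 1 + 8·6903 = 55225, and √55225 = 235.
So n = (1 + 235) / 4 = 236/4 = 59.

59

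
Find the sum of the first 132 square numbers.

775390

Σ_{i=1}^{132} i² = 132·133·265/6 = 775390.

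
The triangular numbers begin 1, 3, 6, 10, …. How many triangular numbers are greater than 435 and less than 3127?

49

The n-th triangular number is n(n+1)/2.
Smallest index with value > 435: n = 30 (giving 465).
Largest index with value < 3127: n = 78 (giving 3081).
Indices 30 through 78: 49 terms.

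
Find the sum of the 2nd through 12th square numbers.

Σ_{i=2}^{12} i² = 650 − 1 = 649.

649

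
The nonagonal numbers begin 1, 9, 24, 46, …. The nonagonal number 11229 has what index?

Set n(7n−5)/2 = 11229, giving 7n² − 5n − 22458 = 0.
So n = (5 + 793) / 14 = 798/14 = 57.
Check: 57·(7·57 − 5)/2 = 11229. ✓

57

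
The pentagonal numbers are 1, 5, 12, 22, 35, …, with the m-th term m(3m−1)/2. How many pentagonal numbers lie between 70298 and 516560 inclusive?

The n-th pentagonal number is n(3n−1)/2.
Smallest index with value ≥ 70298: n = 217 (giving 70525).
Largest index with value ≤ 516560: n = 587 (giving 516560).
Indices 217 through 587: 371 terms.

371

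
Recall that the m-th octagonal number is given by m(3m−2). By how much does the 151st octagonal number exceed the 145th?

5316

151·(3·151 − 2) = 68101 and 145·(3·145 − 2) = 62785.
Difference: 68101 − 62785 = 5316.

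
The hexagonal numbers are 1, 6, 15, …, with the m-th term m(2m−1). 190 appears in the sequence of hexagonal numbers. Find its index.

10

Set n(2n−1) = 190, giving 2n² − n − 190 = 0.
The discriminant is 1 + 8·190 = 1521, and √1521 = 39.
So n = (1 + 39) / 4 = 40/4 = 10.
Check: 10·(2·10 − 1) = 190. ✓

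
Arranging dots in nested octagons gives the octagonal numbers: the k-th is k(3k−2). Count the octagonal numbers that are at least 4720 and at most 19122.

41

The n-th octagonal number is n(3n−2).
Smallest index with value ≥ 4720: n = 40 (giving 4720).
Largest index with value ≤ 19122: n = 80 (giving 19040).
Indices 40 through 80: 41 terms.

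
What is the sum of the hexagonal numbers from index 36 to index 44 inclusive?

28560

Σ i(2i−1) = 2Σi² − Σi over i = 36..44.
Σi = 990 − 630 = 360 and Σi² = 29370 − 14910 = 14460.
2·14460 − 1·360 = 28560.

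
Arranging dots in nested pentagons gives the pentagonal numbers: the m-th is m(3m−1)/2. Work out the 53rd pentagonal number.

4187

The 53rd pentagonal number is n(3n−1)/2 with n = 53.
53·(3·53 − 1)/2 = 53·158/2 = 53·79 = 4187.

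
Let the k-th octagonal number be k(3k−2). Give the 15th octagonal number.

The 15th octagonal number is n(3n−2) with n = 15.
15·(3·15 − 2) = 15·43 = 645.

645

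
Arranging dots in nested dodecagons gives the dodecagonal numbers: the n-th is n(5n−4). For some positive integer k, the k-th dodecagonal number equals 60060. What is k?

110

Set n(5n−4) = 60060, giving 5n² − 4n − 60060 = 0.
So n = (4 + 1096) / 10 = 1100/10 = 110.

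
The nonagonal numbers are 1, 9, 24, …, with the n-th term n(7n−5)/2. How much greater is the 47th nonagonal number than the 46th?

323

Consecutive nonagonal numbers differ by 7n − 6: here 7·47 − 6 = 323.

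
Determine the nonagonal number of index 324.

366606

The 324th nonagonal number is n(7n−5)/2 with n = 324.
324·(7·324 − 5)/2 = 324·2263/2 = 366606.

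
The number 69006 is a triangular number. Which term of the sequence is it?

371

Set n(n+1)/2 = 69006, giving n² + n − 138012 = 0.
So n = (-1 + 743) / 2 = 742/2 = 371.
Check: 371·372/2 = 69006. ✓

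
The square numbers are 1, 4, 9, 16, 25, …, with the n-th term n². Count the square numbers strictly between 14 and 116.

The n-th square number is n².
Smallest index with value > 14: n = 4 (giving 16).
Largest index with value < 116: n = 10 (giving 100).
Indices 4 through 10: 7 terms.

7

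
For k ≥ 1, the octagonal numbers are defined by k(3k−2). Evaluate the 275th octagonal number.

The 275th octagonal number is n(3n−2) with n = 275.
275·(3·275 − 2) = 275·823 = 226325.

226325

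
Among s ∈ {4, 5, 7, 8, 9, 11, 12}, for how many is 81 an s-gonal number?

s = 4: P(4, 9) = 81. ✓
s = 5: P(5, 7) = 70 and P(5, 8) = 92; 81 is not s-gonal.
s = 7: P(7, 6) = 81. ✓
s = 8: P(8, 5) = 65 and P(8, 6) = 96; 81 is not s-gonal.
s = 9: P(9, 5) = 75 and P(9, 6) = 111; 81 is not s-gonal.
s = 11: P(11, 4) = 58 and P(11, 5) = 95; 81 is not s-gonal.
s = 12: P(12, 4) = 64 and P(12, 5) = 105; 81 is not s-gonal.
Hits: s ∈ {4, 7} → 2.

2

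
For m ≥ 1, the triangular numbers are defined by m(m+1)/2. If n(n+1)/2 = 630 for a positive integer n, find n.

35

Set n(n+1)/2 = 630, giving n² + n − 1260 = 0.
So n = (-1 + 71) / 2 = 70/2 = 35.
Check: 35·36/2 = 630. ✓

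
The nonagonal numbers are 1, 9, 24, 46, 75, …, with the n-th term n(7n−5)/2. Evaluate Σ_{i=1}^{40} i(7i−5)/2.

75440

Σ i(7i−5)/2 = (7Σi² − 5Σi) / 2 over i = 1..40.
Σi = 820 and Σi² = 22140.
(7·22140 − 5·820) / 2 = 150880/2 = 75440.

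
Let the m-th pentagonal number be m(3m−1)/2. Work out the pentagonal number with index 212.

The 212th pentagonal number is n(3n−1)/2 with n = 212.
212·(3·212 − 1)/2 = 212·635/2 = 67310.

67310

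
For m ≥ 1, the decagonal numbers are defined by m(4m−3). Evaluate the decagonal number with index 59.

13747

59·(4·59 − 3) = 59·233 = 13747.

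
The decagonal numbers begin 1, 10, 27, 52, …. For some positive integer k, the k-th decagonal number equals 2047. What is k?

Set n(4n−3) = 2047, giving 4n² − 3n − 2047 = 0.
The discriminant is 9 + 16·2047 = 32761, and √32761 = 181.
So n = (3 + 181) / 8 = 184/8 = 23.

23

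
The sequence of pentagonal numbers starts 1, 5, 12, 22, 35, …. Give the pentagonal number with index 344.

The 344th pentagonal number is n(3n−1)/2 with n = 344.
344·(3·344 − 1)/2 = 344·1031/2 = 177332.

177332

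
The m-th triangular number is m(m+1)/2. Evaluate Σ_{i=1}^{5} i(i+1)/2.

Σ i(i+1)/2 = (Σi² + Σi) / 2 over i = 1..5.
Σi = 15 and Σi² = 55.
(1·55 + 1·15) / 2 = 70/2 = 35.

35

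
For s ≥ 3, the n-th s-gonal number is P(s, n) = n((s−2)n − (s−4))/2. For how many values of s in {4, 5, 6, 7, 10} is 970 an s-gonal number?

1

s = 4: P(4, 31) = 961 and P(4, 32) = 1024; 970 is not s-gonal.
s = 5: P(5, 25) = 925 and P(5, 26) = 1001; 970 is not s-gonal.
s = 6: P(6, 22) = 946 and P(6, 23) = 1035; 970 is not s-gonal.
s = 7: P(7, 20) = 970. ✓
s = 10: P(10, 15) = 855 and P(10, 16) = 976; 970 is not s-gonal.
Hits: s ∈ {7} → 1.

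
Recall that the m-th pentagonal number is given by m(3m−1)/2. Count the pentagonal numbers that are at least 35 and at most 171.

6

The n-th pentagonal number is n(3n−1)/2.
Smallest index with value ≥ 35: n = 5 (giving 35).
Largest index with value ≤ 171: n = 10 (giving 145).
Indices 5 through 10: 6 terms.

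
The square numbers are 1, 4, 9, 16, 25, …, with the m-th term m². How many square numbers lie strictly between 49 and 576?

16

The n-th square number is n².
Smallest index with value > 49: n = 8 (giving 64).
Largest index with value < 576: n = 23 (giving 529).
Indices 8 through 23: 16 terms.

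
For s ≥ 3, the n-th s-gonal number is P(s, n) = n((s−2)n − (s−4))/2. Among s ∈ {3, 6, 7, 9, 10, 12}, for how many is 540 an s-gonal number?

s = 3: P(3, 32) = 528 and P(3, 33) = 561; 540 is not s-gonal.
s = 6: P(6, 16) = 496 and P(6, 17) = 561; 540 is not s-gonal.
s = 7: P(7, 15) = 540. ✓
s = 9: P(9, 12) = 474 and P(9, 13) = 559; 540 is not s-gonal.
s = 10: P(10, 12) = 540. ✓
s = 12: P(12, 10) = 460 and P(12, 11) = 561; 540 is not s-gonal.
Hits: s ∈ {7, 10} → 2.

2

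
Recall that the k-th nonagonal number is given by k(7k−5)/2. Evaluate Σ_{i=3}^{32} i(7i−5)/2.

38710

Σ i(7i−5)/2 = (7Σi² − 5Σi) / 2 over i = 3..32.
Σi = 528 − 3 = 525 and Σi² = 11440 − 5 = 11435.
(7·11435 − 5·525) / 2 = 77420/2 = 38710.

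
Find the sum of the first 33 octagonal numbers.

Σ i(3i−2) = 3Σi² − 2Σi over i = 1..33.
Σi = 561 and Σi² = 12529.
3·12529 − 2·561 = 36465.

36465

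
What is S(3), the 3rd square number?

9

The 3rd square number is n² with n = 3.
3² = 9.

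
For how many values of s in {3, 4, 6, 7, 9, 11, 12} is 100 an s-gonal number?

1

s = 3: P(3, 13) = 91 and P(3, 14) = 105; 100 is not s-gonal.
s = 4: P(4, 10) = 100. ✓
s = 6: P(6, 7) = 91 and P(6, 8) = 120; 100 is not s-gonal.
s = 7: P(7, 6) = 81 and P(7, 7) = 112; 100 is not s-gonal.
s = 9: P(9, 5) = 75 and P(9, 6) = 111; 100 is not s-gonal.
s = 11: P(11, 5) = 95 and P(11, 6) = 141; 100 is not s-gonal.
s = 12: P(12, 4) = 64 and P(12, 5) = 105; 100 is not s-gonal.
Hits: s ∈ {4} → 1.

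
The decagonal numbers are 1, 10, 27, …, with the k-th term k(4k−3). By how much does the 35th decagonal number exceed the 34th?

Consecutive decagonal numbers differ by 8n − 7: here 8·35 − 7 = 273.

273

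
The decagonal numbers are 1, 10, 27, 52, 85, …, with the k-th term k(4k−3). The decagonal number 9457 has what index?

Set n(4n−3) = 9457, giving 4n² − 3n − 9457 = 0.
So n = (3 + 389) / 8 = 392/8 = 49.
Check: 49·(4·49 − 3) = 9457. ✓

49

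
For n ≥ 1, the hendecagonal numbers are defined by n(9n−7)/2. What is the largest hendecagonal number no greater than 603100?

601521

Solve n(9n−7)/2 ≤ 603100 for integer n.
n = 366 gives 601521 ≤ 603100, while n = 367 gives 604816 > 603100; so the answer is 601521.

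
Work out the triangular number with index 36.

The 36th triangular number is n(n+1)/2 with n = 36.
36·37/2 = 1332/2 = 666.

666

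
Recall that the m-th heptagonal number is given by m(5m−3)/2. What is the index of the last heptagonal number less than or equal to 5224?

Solve n(5n−3)/2 ≤ 5224 for integer n.
n = 46 gives 5221 ≤ 5224, while n = 47 gives 5452 > 5224; so the answer is index 46.

46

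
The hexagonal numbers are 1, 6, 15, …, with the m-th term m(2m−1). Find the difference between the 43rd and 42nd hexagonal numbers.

169

Consecutive hexagonal numbers differ by 4n − 3: here 4·43 − 3 = 169.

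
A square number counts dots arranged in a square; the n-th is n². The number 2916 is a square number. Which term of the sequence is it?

54

We need n² = 2916, so n = √2916 = 54.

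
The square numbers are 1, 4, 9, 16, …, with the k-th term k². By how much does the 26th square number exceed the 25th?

n² − (n−1)² = 2n − 1, so 26² − 25² = 2·26 − 1 = 51.

51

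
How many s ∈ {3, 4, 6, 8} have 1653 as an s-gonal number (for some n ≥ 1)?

2

s = 3: P(3, 57) = 1653. ✓
s = 4: P(4, 40) = 1600 and P(4, 41) = 1681; 1653 is not s-gonal.
s = 6: P(6, 29) = 1653. ✓
s = 8: P(8, 23) = 1541 and P(8, 24) = 1680; 1653 is not s-gonal.
Hits: s ∈ {3, 6} → 2.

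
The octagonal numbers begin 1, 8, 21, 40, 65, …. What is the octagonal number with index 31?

2821

31·(3·31 − 2) = 31·91 = 2821.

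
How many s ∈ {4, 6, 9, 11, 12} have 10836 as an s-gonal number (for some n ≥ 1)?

s = 4: P(4, 104) = 10816 and P(4, 105) = 11025; 10836 is not s-gonal.
s = 6: P(6, 73) = 10585 and P(6, 74) = 10878; 10836 is not s-gonal.
s = 9: P(9, 56) = 10836. ✓
s = 11: P(11, 49) = 10633 and P(11, 50) = 11075; 10836 is not s-gonal.
s = 12: P(12, 46) = 10396 and P(12, 47) = 10857; 10836 is not s-gonal.
Hits: s ∈ {9} → 1.

1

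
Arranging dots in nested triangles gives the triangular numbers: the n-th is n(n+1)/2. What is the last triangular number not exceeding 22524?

Solve n(n+1)/2 ≤ 22524 for integer n.
n = 211 gives 22366 ≤ 22524, while n = 212 gives 22578 > 22524; so the answer is 22366.

22366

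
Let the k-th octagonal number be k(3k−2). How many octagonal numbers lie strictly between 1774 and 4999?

The n-th octagonal number is n(3n−2).
Smallest index with value > 1774: n = 25 (giving 1825).
Largest index with value < 4999: n = 41 (giving 4961).
Indices 25 through 41: 17 terms.

17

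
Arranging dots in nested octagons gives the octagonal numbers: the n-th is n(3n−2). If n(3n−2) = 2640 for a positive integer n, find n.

Set n(3n−2) = 2640, giving 3n² − 2n − 2640 = 0.
The discriminant is 4 + 12·2640 = 31684, and √31684 = 178.
So n = (2 + 178) / 6 = 180/6 = 30.

30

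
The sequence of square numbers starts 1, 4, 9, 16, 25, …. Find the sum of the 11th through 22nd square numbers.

Σ_{i=11}^{22} i² = 3795 − 385 = 3410.

3410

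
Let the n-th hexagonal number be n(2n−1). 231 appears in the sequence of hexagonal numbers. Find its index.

11

Set n(2n−1) = 231, giving 2n² − n − 231 = 0.
The discriminant is 1 + 8·231 = 1849, and √1849 = 43.
So n = (1 + 43) / 4 = 44/4 = 11.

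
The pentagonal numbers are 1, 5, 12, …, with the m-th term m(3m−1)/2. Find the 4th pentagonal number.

4·(3·4 − 1)/2 = 4·11/2 = 22.

22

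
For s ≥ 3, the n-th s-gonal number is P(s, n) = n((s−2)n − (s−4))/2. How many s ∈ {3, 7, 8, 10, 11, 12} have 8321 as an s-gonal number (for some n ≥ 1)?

1

s = 3: P(3, 128) = 8256 and P(3, 129) = 8385; 8321 is not s-gonal.
s = 7: P(7, 57) = 8037 and P(7, 58) = 8323; 8321 is not s-gonal.
s = 8: P(8, 53) = 8321. ✓
s = 10: P(10, 45) = 7965 and P(10, 46) = 8326; 8321 is not s-gonal.
s = 11: P(11, 43) = 8170 and P(11, 44) = 8558; 8321 is not s-gonal.
s = 12: P(12, 41) = 8241 and P(12, 42) = 8652; 8321 is not s-gonal.
Hits: s ∈ {8} → 1.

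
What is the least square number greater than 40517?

40804

Solve n² > 40517 for integer n.
The largest n with value ≤ 40517 is 201 (since 40401 ≤ 40517 < 40804), so the first above is n = 202, value 40804.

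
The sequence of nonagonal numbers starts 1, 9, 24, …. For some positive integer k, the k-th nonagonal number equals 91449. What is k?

162

Set n(7n−5)/2 = 91449, giving 7n² − 5n − 182898 = 0.
The discriminant is 25 + 56·91449 = 5121169, and √5121169 = 2263.
So n = (5 + 2263) / 14 = 2268/14 = 162.
Check: 162·(7·162 − 5)/2 = 91449. ✓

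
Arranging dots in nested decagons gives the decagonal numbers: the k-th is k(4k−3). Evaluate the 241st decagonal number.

241·(4·241 − 3) = 241·961 = 231601.

231601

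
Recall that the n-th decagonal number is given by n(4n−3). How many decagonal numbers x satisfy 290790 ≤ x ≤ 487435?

The n-th decagonal number is n(4n−3).
Smallest index with value ≥ 290790: n = 270 (giving 290790).
Largest index with value ≤ 487435: n = 349 (giving 486157).
Indices 270 through 349: 80 terms.

80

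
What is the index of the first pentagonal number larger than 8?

3

Solve n(3n−1)/2 > 8 for integer n.
The largest n with value ≤ 8 is 2 (since 5 ≤ 8 < 12), so the first above is n = 3, value 12.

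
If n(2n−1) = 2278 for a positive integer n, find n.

Set n(2n−1) = 2278, giving 2n² − n − 2278 = 0.
The discriminant is 1 + 8·2278 = 18225, and √18225 = 135.
So n = (1 + 135) / 4 = 136/4 = 34.
Check: 34·(2·34 − 1) = 2278. ✓

34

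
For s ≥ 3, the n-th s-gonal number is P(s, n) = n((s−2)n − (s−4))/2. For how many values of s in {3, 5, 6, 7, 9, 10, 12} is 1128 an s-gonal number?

s = 3: P(3, 47) = 1128. ✓
s = 5: P(5, 27) = 1080 and P(5, 28) = 1162; 1128 is not s-gonal.
s = 6: P(6, 24) = 1128. ✓
s = 7: P(7, 21) = 1071 and P(7, 22) = 1177; 1128 is not s-gonal.
s = 9: P(9, 18) = 1089 and P(9, 19) = 1216; 1128 is not s-gonal.
s = 10: P(10, 17) = 1105 and P(10, 18) = 1242; 1128 is not s-gonal.
s = 12: P(12, 15) = 1065 and P(12, 16) = 1216; 1128 is not s-gonal.
Hits: s ∈ {3, 6} → 2.

2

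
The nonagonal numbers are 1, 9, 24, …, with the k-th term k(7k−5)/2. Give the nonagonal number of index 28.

28·(7·28 − 5)/2 = 28·191/2 = 2674.

2674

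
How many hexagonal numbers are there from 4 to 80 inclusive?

The n-th hexagonal number is n(2n−1).
Smallest index with value ≥ 4: n = 2 (giving 6).
Largest index with value ≤ 80: n = 6 (giving 66).
Indices 2 through 6: 5 terms.

5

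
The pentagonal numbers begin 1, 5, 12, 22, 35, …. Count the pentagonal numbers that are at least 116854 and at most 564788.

334

The n-th pentagonal number is n(3n−1)/2.
Smallest index with value ≥ 116854: n = 280 (giving 117460).
Largest index with value ≤ 564788: n = 613 (giving 563347).
Indices 280 through 613: 334 terms.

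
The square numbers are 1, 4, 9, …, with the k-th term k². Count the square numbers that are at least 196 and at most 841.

16

The n-th square number is n².
Smallest index with value ≥ 196: n = 14 (giving 196).
Largest index with value ≤ 841: n = 29 (giving 841).
Indices 14 through 29: 16 terms.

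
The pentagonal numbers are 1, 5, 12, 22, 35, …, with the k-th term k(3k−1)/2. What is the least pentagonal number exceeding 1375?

Solve n(3n−1)/2 > 1375 for integer n.
The largest n with value ≤ 1375 is 30 (since 1335 ≤ 1375 < 1426), so the first above is n = 31, value 1426.

1426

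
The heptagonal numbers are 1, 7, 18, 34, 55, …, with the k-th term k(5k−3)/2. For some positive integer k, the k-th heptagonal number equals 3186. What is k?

36

Set n(5n−3)/2 = 3186, giving 5n² − 3n − 6372 = 0.
So n = (3 + 357) / 10 = 360/10 = 36.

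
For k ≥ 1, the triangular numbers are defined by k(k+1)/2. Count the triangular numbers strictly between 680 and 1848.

The n-th triangular number is n(n+1)/2.
Smallest index with value > 680: n = 37 (giving 703).
Largest index with value < 1848: n = 60 (giving 1830).
Indices 37 through 60: 24 terms.

24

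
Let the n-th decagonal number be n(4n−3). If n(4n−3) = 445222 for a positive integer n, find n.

334

Set n(4n−3) = 445222, giving 4n² − 3n − 445222 = 0.
The discriminant is 9 + 16·445222 = 7123561, and √7123561 = 2669.
So n = (3 + 2669) / 8 = 2672/8 = 334.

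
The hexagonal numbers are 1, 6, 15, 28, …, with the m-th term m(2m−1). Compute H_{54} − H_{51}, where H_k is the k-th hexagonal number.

627

54·(2·54 − 1) = 5778 and 51·(2·51 − 1) = 5151.
Difference: 5778 − 5151 = 627.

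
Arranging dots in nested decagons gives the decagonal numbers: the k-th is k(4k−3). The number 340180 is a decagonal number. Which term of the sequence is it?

292

Set n(4n−3) = 340180, giving 4n² − 3n − 340180 = 0.
The discriminant is 9 + 16·340180 = 5442889, and √5442889 = 2333.
So n = (3 + 2333) / 8 = 2336/8 = 292.
Check: 292·(4·292 − 3) = 340180. ✓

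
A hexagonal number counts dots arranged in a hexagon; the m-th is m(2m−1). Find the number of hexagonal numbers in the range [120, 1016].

The n-th hexagonal number is n(2n−1).
Smallest index with value ≥ 120: n = 8 (giving 120).
Largest index with value ≤ 1016: n = 22 (giving 946).
Indices 8 through 22: 15 terms.

15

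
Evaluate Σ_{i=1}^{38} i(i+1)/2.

9880

Σ i(i+1)/2 = (Σi² + Σi) / 2 over i = 1..38.
Σi = 741 and Σi² = 19019.
(1·19019 + 1·741) / 2 = 19760/2 = 9880.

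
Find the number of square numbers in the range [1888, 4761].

The n-th square number is n².
Smallest index with value ≥ 1888: n = 44 (giving 1936).
Largest index with value ≤ 4761: n = 69 (giving 4761).
Indices 44 through 69: 26 terms.

26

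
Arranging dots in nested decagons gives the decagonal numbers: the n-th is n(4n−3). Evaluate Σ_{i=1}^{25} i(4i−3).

21125

Σ i(4i−3) = 4Σi² − 3Σi over i = 1..25.
Σi = 325 and Σi² = 5525.
4·5525 − 3·325 = 21125.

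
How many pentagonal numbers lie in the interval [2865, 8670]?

33

The n-th pentagonal number is n(3n−1)/2.
Smallest index with value ≥ 2865: n = 44 (giving 2882).
Largest index with value ≤ 8670: n = 76 (giving 8626).
Indices 44 through 76: 33 terms.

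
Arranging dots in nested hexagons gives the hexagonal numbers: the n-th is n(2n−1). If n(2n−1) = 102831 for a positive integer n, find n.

Set n(2n−1) = 102831, giving 2n² − n − 102831 = 0.
The discriminant is 1 + 8·102831 = 822649, and √822649 = 907.
So n = (1 + 907) / 4 = 908/4 = 227.

227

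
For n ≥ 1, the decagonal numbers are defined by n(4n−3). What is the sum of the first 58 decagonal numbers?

261783

Σ i(4i−3) = 4Σi² − 3Σi over i = 1..58.
Σi = 1711 and Σi² = 66729.
4·66729 − 3·1711 = 261783.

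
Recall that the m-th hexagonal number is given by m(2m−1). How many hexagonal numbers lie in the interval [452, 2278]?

19

The n-th hexagonal number is n(2n−1).
Smallest index with value ≥ 452: n = 16 (giving 496).
Largest index with value ≤ 2278: n = 34 (giving 2278).
Indices 16 through 34: 19 terms.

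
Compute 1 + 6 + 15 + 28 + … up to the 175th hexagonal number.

3588200

Σ i(2i−1) = 2Σi² − Σi over i = 1..175.
Σi = 15400 and Σi² = 1801800.
2·1801800 − 1·15400 = 3588200.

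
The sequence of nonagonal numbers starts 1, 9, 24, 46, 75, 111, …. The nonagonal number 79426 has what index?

Set n(7n−5)/2 = 79426, giving 7n² − 5n − 158852 = 0.
So n = (5 + 2109) / 14 = 2114/14 = 151.

151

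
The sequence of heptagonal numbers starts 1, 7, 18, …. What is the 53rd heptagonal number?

6943

The 53rd heptagonal number is n(5n−3)/2 with n = 53.
53·(5·53 − 3)/2 = 53·262/2 = 53·131 = 6943.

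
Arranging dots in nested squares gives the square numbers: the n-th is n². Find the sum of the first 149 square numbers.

1113775

Σ_{i=1}^{149} i² = 149·150·299/6 = 1113775.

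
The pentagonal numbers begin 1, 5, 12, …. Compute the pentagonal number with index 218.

The 218th pentagonal number is n(3n−1)/2 with n = 218.
218·(3·218 − 1)/2 = 218·653/2 = 71177.

71177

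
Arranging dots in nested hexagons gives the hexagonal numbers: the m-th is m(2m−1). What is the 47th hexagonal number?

4371

The 47th hexagonal number is n(2n−1) with n = 47.
47·(2·47 − 1) = 47·93 = 4371.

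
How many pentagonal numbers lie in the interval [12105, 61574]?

The n-th pentagonal number is n(3n−1)/2.
Smallest index with value ≥ 12105: n = 90 (giving 12105).
Largest index with value ≤ 61574: n = 202 (giving 61105).
Indices 90 through 202: 113 terms.

113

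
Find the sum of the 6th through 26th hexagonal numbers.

11956

Σ i(2i−1) = 2Σi² − Σi over i = 6..26.
Σi = 351 − 15 = 336 and Σi² = 6201 − 55 = 6146.
2·6146 − 1·336 = 11956.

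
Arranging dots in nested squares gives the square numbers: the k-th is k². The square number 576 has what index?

24

We need n² = 576, so n = √576 = 24.
Check: 24² = 576. ✓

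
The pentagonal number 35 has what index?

Set n(3n−1)/2 = 35, giving 3n² − n − 70 = 0.
So n = (1 + 29) / 6 = 30/6 = 5.
Check: 5·(3·5 − 1)/2 = 35. ✓

5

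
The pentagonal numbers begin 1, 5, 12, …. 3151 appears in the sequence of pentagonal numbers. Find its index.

46

Set n(3n−1)/2 = 3151, giving 3n² − n − 6302 = 0.
The discriminant is 1 + 24·3151 = 75625, and √75625 = 275.
So n = (1 + 275) / 6 = 276/6 = 46.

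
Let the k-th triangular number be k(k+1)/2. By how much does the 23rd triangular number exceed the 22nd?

Consecutive triangular numbers differ by n: T_{23} − T_{22} = 23.

23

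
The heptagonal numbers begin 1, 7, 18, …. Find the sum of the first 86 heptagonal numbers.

533716

Σ i(5i−3)/2 = (5Σi² − 3Σi) / 2 over i = 1..86.
Σi = 3741 and Σi² = 215731.
(5·215731 − 3·3741) / 2 = 1067432/2 = 533716.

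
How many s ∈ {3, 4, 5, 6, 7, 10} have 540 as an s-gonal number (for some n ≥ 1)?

2

s = 3: P(3, 32) = 528 and P(3, 33) = 561; 540 is not s-gonal.
s = 4: P(4, 23) = 529 and P(4, 24) = 576; 540 is not s-gonal.
s = 5: P(5, 19) = 532 and P(5, 20) = 590; 540 is not s-gonal.
s = 6: P(6, 16) = 496 and P(6, 17) = 561; 540 is not s-gonal.
s = 7: P(7, 15) = 540. ✓
s = 10: P(10, 12) = 540. ✓
Hits: s ∈ {7, 10} → 2.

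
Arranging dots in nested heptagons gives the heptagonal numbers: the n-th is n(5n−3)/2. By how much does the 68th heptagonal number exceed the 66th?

68·(5·68 − 3)/2 = 11458 and 66·(5·66 − 3)/2 = 10791.
Difference: 11458 − 10791 = 667.

667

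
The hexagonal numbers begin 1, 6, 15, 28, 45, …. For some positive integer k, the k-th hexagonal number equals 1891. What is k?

31

Set n(2n−1) = 1891, giving 2n² − n − 1891 = 0.
So n = (1 + 123) / 4 = 124/4 = 31.
Check: 31·(2·31 − 1) = 1891. ✓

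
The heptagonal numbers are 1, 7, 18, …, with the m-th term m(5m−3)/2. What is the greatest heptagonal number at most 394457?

Solve n(5n−3)/2 ≤ 394457 for integer n.
n = 397 gives 393427 ≤ 394457, while n = 398 gives 395413 > 394457; so the answer is 393427.

393427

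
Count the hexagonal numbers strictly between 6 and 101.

5

The n-th hexagonal number is n(2n−1).
Smallest index with value > 6: n = 3 (giving 15).
Largest index with value < 101: n = 7 (giving 91).
Indices 3 through 7: 5 terms.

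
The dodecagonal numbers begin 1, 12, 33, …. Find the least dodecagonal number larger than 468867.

470017

Solve n(5n−4) > 468867 for integer n.
The largest n with value ≤ 468867 is 306 (since 466956 ≤ 468867 < 470017), so the first above is n = 307, value 470017.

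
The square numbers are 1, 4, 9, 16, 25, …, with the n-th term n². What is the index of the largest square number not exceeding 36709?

Solve n² ≤ 36709 for integer n.
n = 191 gives 36481 ≤ 36709, while n = 192 gives 36864 > 36709; so the answer is index 191.

191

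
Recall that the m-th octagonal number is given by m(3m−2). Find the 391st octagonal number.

The 391st octagonal number is n(3n−2) with n = 391.
391·(3·391 − 2) = 391·1171 = 457861.

457861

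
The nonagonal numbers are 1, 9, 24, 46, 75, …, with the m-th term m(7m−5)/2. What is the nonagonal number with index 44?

6666

The 44th nonagonal number is n(7n−5)/2 with n = 44.
44·(7·44 − 5)/2 = 44·303/2 = 6666.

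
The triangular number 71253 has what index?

Set n(n+1)/2 = 71253, giving n² + n − 142506 = 0.
The discriminant is 1 + 8·71253 = 570025, and √570025 = 755.
So n = (-1 + 755) / 2 = 754/2 = 377.

377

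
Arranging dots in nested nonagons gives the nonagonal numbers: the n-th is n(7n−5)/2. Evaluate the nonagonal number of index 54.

10071

The 54th nonagonal number is n(7n−5)/2 with n = 54.
54·(7·54 − 5)/2 = 54·373/2 = 10071.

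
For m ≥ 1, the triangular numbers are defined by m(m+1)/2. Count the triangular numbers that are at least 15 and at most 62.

The n-th triangular number is n(n+1)/2.
Smallest index with value ≥ 15: n = 5 (giving 15).
Largest index with value ≤ 62: n = 10 (giving 55).
Indices 5 through 10: 6 terms.

6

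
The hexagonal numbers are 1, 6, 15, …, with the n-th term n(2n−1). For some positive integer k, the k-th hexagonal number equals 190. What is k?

Set n(2n−1) = 190, giving 2n² − n − 190 = 0.
The discriminant is 1 + 8·190 = 1521, and √1521 = 39.
So n = (1 + 39) / 4 = 40/4 = 10.

10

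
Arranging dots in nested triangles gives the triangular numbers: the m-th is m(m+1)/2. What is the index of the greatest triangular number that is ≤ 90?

12

Solve n(n+1)/2 ≤ 90 for integer n.
n = 12 gives 78 ≤ 90, while n = 13 gives 91 > 90; so the answer is index 12.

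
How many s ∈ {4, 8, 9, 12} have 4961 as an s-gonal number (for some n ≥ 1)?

1

s = 4: P(4, 70) = 4900 and P(4, 71) = 5041; 4961 is not s-gonal.
s = 8: P(8, 41) = 4961. ✓
s = 9: P(9, 38) = 4959 and P(9, 39) = 5226; 4961 is not s-gonal.
s = 12: P(12, 31) = 4681 and P(12, 32) = 4992; 4961 is not s-gonal.
Hits: s ∈ {8} → 1.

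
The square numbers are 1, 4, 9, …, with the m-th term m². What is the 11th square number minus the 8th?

11² = 121 and 8² = 64.
Difference: 121 − 64 = 57.

57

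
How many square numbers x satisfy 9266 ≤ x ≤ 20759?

48

The n-th square number is n².
Smallest index with value ≥ 9266: n = 97 (giving 9409).
Largest index with value ≤ 20759: n = 144 (giving 20736).
Indices 97 through 144: 48 terms.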